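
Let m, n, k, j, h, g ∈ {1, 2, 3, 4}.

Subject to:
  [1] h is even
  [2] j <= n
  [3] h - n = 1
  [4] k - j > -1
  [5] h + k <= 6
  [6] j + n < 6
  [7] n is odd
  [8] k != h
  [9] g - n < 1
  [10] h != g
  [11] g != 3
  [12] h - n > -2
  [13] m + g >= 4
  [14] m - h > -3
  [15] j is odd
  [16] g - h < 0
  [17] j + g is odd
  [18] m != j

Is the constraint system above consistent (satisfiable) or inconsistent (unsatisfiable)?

Satisfiable

One satisfying assignment is m = 4, n = 3, k = 2, j = 1, h = 4, g = 2.
For the less obvious constraints — constraint 3: h - n = 1; constraint 4: k - j = 1; constraint 5: h + k = 6 — and the others hold by inspection.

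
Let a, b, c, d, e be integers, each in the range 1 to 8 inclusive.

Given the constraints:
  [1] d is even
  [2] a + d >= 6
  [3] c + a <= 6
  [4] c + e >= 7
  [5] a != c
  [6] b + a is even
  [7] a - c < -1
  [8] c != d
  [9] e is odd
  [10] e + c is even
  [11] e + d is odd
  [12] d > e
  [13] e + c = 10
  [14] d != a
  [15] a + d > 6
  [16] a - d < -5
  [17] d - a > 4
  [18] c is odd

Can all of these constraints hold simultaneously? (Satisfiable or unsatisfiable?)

The assignment a = 1, b = 3, c = 3, d = 8, e = 7 works:
  constraint 2 holds since a + d = 9.
  constraint 3 holds since c + a = 4.
The rest check out directly.

Satisfiable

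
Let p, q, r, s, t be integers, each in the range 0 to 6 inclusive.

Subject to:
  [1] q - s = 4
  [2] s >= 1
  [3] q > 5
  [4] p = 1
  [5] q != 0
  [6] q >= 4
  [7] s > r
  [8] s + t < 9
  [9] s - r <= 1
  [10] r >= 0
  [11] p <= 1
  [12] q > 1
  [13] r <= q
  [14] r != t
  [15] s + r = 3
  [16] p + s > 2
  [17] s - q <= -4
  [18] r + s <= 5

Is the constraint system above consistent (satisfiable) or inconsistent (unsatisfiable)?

One satisfying assignment is p = 1, q = 6, r = 1, s = 2, t = 5.
For the less obvious constraints — constraint 1: q - s = 4; constraint 8: s + t = 7; constraint 9: s - r = 1 — and the others hold by inspection.

Satisfiable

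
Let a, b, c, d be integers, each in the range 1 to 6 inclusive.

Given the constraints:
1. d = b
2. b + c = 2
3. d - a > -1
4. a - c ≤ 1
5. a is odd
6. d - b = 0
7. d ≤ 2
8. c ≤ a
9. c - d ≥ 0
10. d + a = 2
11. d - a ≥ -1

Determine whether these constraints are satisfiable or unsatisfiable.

Setting (a, b, c, d) = (1, 1, 1, 1) satisfies everything: constraint 2: b + c = 2; constraint 3: d - a = 0, and the others follow.

Satisfiable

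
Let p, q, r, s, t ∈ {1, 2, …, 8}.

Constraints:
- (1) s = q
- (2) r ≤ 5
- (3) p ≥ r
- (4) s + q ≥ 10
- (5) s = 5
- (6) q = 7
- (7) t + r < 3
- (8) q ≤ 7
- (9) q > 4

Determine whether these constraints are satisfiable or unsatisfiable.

Constraint 5 fixes s = 5 and constraint 6 fixes q = 7, but constraint 1 requires s = q. Since 5 ≠ 7, contradiction.

Unsatisfiable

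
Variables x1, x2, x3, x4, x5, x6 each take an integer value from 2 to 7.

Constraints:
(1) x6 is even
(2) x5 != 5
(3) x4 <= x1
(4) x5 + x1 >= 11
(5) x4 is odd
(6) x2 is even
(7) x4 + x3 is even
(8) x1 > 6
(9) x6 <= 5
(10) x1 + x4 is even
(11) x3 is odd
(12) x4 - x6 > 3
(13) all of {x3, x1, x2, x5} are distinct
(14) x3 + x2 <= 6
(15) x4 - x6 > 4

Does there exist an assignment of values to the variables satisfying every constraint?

The assignment x1 = 7, x2 = 2, x3 = 3, x4 = 7, x5 = 4, x6 = 2 works:
  constraint 4 holds since x5 + x1 = 11.
  constraint 12 holds since x4 - x6 = 5.
  constraint 14 holds since x3 + x2 = 5.
The rest check out directly.

Satisfiable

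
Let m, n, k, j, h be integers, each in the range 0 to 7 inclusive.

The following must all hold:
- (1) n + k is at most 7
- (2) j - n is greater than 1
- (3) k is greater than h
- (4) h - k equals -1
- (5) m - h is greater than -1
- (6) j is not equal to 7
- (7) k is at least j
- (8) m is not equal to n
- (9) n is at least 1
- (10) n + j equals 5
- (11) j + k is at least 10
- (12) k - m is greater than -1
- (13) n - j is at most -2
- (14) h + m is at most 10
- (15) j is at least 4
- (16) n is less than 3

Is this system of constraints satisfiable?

Take m = 5, n = 1, k = 6, j = 4, h = 5. Then constraint 1: n + k = 7; constraint 2: j - n = 3, and every other listed constraint is also met.

Satisfiable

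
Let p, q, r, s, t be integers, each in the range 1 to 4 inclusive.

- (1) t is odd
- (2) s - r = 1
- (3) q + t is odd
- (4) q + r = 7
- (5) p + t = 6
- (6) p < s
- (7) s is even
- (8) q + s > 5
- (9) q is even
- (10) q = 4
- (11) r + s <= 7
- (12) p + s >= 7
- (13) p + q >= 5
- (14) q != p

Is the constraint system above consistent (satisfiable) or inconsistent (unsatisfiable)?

Satisfiable

Setting (p, q, r, s, t) = (3, 4, 3, 4, 3) satisfies everything: constraint 2: s - r = 1; constraint 4: q + r = 7; constraint 5: p + t = 6, and the others follow.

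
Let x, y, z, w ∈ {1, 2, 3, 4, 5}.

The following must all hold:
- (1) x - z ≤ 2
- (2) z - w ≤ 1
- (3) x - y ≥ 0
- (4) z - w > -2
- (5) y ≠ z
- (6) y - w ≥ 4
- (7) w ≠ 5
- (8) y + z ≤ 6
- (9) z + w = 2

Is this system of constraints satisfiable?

Constraints 1, 2, 3, and 6 give w − z ≥ -1, z − x ≥ -2, x − y ≥ 0, y − w ≥ 4.
Adding all 4 inequalities: the left sides telescope to 0, and the right sides sum to (-1) + (-2) + 0 + 4 = 1. So 0 ≥ 1, which is false.

Unsatisfiable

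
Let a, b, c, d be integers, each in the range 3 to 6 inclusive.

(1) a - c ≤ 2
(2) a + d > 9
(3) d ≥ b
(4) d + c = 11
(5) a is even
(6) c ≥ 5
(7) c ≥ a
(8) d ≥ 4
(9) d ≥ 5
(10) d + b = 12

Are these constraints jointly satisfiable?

One satisfying assignment is a = 4, b = 6, c = 5, d = 6.
For the less obvious constraints — constraint 1: a - c = -1; constraint 2: a + d = 10 — and the others hold by inspection.

Satisfiable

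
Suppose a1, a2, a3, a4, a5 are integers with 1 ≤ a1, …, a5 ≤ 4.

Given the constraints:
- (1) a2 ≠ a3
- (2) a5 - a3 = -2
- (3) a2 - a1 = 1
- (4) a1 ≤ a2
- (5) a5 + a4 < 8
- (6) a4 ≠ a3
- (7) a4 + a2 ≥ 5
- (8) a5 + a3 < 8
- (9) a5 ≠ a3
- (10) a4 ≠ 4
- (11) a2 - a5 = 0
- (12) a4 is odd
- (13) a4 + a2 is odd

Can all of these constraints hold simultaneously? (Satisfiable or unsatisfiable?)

The assignment a1 = 1, a2 = 2, a3 = 4, a4 = 3, a5 = 2 works:
  constraint 2 holds since a5 - a3 = -2.
  constraint 3 holds since a2 - a1 = 1.
The rest check out directly.

Satisfiable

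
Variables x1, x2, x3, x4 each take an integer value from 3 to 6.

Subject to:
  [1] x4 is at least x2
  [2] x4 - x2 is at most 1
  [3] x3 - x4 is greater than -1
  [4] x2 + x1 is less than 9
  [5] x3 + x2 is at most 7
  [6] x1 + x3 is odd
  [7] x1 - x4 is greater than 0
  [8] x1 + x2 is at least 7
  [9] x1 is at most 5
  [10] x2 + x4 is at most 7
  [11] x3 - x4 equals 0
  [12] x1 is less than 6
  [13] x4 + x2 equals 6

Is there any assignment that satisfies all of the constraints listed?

Satisfiable

One satisfying assignment is x1 = 4, x2 = 3, x3 = 3, x4 = 3.
For the less obvious constraints — constraint 2: x4 - x2 = 0; constraint 3: x3 - x4 = 0 — and the others hold by inspection.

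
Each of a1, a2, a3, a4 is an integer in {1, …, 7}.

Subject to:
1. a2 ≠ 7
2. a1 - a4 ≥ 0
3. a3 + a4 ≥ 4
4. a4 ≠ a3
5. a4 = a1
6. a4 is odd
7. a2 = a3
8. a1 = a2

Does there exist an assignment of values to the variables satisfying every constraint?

From constraints 5, 7, and 8, a4 = a1 = a2 = a3, so a4 = a3. But constraint 4 says a4 ≠ a3. Contradiction.

Unsatisfiable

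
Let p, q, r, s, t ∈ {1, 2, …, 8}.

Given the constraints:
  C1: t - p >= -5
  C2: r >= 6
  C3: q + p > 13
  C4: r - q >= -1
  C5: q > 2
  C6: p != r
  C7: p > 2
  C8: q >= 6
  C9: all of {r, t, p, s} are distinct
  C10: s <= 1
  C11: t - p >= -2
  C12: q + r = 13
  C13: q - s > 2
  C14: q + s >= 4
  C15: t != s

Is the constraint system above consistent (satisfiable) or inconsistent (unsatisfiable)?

Satisfiable

One satisfying assignment is p = 8, q = 6, r = 7, s = 1, t = 6.
For the less obvious constraints — constraint 1: t - p = -2; constraint 3: q + p = 14 — and the others hold by inspection.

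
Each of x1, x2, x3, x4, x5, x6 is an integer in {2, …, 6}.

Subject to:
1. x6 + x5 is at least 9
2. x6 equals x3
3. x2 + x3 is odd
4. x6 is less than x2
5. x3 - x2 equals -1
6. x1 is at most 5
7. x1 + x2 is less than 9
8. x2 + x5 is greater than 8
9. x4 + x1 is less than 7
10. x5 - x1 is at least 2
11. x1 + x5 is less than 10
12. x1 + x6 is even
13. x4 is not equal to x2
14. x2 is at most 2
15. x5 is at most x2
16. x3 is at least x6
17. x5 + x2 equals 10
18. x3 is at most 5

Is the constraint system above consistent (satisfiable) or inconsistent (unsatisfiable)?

From constraints 16 and 18: x6 ≤ x3 ≤ 5. From constraints 14 and 15: x5 ≤ x2 ≤ 2. Hence x6 + x5 ≤ 7. But constraint 1 requires x6 + x5 ≥ 9, and 9 > 7. Contradiction.

Unsatisfiable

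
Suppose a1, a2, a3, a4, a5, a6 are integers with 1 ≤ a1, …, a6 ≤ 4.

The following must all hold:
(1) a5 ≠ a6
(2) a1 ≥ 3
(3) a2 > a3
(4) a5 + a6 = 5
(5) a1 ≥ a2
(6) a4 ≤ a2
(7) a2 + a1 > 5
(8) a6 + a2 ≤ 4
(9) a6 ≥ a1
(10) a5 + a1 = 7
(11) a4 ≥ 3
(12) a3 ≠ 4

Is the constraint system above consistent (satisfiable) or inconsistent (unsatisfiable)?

Unsatisfiable

From constraints 2 and 9: a6 ≥ a1 ≥ 3. From constraints 6 and 11: a2 ≥ a4 ≥ 3. Hence a6 + a2 ≥ 6. But constraint 8 requires a6 + a2 ≤ 4, and 4 < 6. Contradiction.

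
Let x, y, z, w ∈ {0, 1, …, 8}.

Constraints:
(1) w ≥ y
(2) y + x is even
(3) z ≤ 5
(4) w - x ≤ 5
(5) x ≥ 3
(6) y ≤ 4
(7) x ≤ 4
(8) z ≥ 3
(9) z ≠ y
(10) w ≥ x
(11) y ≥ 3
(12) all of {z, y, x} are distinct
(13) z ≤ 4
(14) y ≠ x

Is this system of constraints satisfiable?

Unsatisfiable

Constraints 5, 6, 7, 8, 11, and 13 confine each of z, y, x to the 2 values {3, 4}.
Constraint 12 requires all 3 of them to be distinct, but only 2 values are available — impossible by the pigeonhole principle.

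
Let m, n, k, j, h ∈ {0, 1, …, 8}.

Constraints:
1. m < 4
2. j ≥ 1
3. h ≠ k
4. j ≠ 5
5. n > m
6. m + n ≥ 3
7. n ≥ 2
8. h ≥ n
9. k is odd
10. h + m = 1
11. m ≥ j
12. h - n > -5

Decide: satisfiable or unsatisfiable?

Unsatisfiable

From constraints 7 and 8: h ≥ n ≥ 2. From constraints 2 and 11: m ≥ j ≥ 1. Hence h + m ≥ 3. But constraint 10 requires h + m = 1, and 1 < 3. Contradiction.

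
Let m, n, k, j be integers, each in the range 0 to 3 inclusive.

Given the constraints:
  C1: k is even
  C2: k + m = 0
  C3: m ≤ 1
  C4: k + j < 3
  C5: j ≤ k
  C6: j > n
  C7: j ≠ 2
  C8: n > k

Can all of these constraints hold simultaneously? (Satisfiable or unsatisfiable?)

Constraints 5, 6, and 8 give j ≤ k, k < n, n < j. Chaining: j ≤ k < n < j, which forces j < j — impossible.

Unsatisfiable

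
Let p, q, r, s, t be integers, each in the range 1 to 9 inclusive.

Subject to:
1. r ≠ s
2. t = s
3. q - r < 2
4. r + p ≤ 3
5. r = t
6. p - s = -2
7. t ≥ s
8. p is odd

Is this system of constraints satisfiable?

From constraints 2 and 5, r = t = s, so r = s. But constraint 1 says r ≠ s. Contradiction.

Unsatisfiable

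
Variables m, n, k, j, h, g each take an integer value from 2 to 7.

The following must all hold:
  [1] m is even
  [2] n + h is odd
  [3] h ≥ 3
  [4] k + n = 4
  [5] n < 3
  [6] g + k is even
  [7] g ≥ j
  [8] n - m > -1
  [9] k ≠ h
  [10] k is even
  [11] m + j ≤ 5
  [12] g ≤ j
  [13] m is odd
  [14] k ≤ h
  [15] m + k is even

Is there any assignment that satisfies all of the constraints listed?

Unsatisfiable

Constraint 13 makes m odd and constraint 10 makes k even, so m + k must be odd. Constraint 15 says m + k is even — contradiction.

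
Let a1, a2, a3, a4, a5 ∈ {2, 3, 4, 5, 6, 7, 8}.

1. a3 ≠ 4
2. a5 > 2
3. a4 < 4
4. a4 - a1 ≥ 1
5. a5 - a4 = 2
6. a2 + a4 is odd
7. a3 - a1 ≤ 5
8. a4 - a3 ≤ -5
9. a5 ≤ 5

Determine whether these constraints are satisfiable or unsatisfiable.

Unsatisfiable

Constraints 4, 7, and 8 give a3 − a4 ≥ 5, a4 − a1 ≥ 1, a1 − a3 ≥ -5.
Adding all 3 inequalities: the left sides telescope to 0, and the right sides sum to 5 + 1 + (-5) = 1. So 0 ≥ 1, which is false.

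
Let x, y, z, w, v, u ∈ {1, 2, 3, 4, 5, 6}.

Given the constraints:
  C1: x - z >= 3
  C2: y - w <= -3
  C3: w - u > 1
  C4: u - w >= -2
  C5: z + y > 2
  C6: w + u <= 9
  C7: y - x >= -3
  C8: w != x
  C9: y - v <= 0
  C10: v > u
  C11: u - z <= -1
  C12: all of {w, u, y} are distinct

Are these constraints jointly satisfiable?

Unsatisfiable

Constraints 1, 2, 4, 7, and 11 give y − x ≥ -3, x − z ≥ 3, z − u ≥ 1, u − w ≥ -2, w − y ≥ 3.
Adding all 5 inequalities: the left sides telescope to 0, and the right sides sum to (-3) + 3 + 1 + (-2) + 3 = 2. So 0 ≥ 2, which is false.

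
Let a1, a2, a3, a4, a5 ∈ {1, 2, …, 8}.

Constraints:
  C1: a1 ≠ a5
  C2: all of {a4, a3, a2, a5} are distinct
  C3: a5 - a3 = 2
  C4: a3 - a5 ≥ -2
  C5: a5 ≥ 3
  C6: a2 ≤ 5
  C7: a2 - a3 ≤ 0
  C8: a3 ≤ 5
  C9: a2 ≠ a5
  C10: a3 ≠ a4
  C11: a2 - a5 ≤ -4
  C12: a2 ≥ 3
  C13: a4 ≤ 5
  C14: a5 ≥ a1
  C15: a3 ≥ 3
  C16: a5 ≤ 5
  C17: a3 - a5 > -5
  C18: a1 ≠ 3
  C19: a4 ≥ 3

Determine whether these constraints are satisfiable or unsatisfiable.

Constraints 5, 6, 8, 12, 13, 15, 16, and 19 confine each of a4, a3, a2, a5 to the 3 values {3, …, 5}.
Constraint 2 requires all 4 of them to be distinct, but only 3 values are available — impossible by the pigeonhole principle.

Unsatisfiable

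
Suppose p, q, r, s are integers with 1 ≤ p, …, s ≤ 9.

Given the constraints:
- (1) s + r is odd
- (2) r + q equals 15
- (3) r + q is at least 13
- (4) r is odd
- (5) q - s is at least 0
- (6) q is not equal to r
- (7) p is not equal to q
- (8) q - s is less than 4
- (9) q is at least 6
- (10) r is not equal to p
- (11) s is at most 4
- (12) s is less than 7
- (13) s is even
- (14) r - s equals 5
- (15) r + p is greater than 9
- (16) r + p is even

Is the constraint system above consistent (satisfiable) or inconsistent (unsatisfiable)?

Try p = 3, q = 6, r = 9, s = 4.
Check constraint 2: r + q = 15; constraint 3: r + q = 15. The remaining constraints are straightforward to verify.

Satisfiable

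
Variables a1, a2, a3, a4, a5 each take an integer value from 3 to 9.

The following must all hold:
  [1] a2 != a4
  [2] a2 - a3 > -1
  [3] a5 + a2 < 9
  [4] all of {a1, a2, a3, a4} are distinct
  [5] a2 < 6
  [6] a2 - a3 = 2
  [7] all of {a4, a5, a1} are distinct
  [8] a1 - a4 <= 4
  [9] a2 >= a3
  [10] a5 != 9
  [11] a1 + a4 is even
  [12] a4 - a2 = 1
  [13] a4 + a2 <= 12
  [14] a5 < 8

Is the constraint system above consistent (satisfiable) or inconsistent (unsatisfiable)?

Setting (a1, a2, a3, a4, a5) = (8, 5, 3, 6, 3) satisfies everything: constraint 2: a2 - a3 = 2; constraint 3: a5 + a2 = 8; constraint 6: a2 - a3 = 2, and the others follow.

Satisfiable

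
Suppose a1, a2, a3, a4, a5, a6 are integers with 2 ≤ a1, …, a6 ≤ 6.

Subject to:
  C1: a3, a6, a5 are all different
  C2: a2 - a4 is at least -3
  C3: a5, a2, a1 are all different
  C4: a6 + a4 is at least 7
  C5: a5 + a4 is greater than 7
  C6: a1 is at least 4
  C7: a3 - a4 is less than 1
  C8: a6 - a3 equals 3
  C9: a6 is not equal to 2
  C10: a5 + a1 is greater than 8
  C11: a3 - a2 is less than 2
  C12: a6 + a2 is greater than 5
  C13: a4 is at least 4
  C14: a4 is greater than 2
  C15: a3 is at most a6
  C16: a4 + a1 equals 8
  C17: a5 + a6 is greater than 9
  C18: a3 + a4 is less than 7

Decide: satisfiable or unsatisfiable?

Satisfiable

Take a1 = 4, a2 = 3, a3 = 2, a4 = 4, a5 = 6, a6 = 5. Then constraint 2: a2 - a4 = -1; constraint 4: a6 + a4 = 9, and every other listed constraint is also met.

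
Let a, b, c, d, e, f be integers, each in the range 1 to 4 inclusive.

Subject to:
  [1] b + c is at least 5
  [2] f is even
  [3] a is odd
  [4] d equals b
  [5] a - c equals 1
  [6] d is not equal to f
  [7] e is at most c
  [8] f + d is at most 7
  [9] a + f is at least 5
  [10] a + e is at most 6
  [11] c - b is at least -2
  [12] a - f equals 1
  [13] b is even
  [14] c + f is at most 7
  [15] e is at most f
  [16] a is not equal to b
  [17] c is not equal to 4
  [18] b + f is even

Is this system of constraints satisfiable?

Satisfiable

Setting (a, b, c, d, e, f) = (3, 4, 2, 4, 2, 2) satisfies everything: constraint 1: b + c = 6; constraint 5: a - c = 1, and the others follow.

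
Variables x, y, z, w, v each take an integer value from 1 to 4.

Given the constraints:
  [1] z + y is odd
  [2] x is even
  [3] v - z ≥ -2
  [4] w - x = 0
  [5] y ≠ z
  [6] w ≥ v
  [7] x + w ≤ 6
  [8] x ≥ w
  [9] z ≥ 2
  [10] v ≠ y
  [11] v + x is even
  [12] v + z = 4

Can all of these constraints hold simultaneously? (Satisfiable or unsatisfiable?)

Satisfiable

The assignment x = 2, y = 1, z = 2, w = 2, v = 2 works:
  constraint 3 holds since v - z = 0.
  constraint 4 holds since w - x = 0.
The rest check out directly.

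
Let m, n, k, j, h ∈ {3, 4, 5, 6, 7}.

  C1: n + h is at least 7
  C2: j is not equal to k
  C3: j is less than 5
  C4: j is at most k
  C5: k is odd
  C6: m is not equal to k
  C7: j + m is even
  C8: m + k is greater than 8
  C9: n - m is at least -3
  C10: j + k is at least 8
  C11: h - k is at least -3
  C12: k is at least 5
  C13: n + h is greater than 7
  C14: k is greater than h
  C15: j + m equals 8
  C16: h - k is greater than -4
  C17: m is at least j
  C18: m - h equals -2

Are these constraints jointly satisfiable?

Satisfiable

The assignment m = 4, n = 4, k = 7, j = 4, h = 6 works:
  constraint 1 holds since n + h = 10.
  constraint 8 holds since m + k = 11.
  constraint 9 holds since n - m = 0.
The rest check out directly.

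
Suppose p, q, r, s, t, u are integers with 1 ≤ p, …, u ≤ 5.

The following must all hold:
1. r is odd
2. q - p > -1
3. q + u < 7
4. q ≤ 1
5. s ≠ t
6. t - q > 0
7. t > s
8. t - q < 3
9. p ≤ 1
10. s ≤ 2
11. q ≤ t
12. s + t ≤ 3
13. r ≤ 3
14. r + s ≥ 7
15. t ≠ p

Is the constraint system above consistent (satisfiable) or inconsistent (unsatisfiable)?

From constraint 13: r ≤ 3. From constraint 10: s ≤ 2. Hence r + s ≤ 5. But constraint 14 requires r + s ≥ 7, and 7 > 5. Contradiction.

Unsatisfiable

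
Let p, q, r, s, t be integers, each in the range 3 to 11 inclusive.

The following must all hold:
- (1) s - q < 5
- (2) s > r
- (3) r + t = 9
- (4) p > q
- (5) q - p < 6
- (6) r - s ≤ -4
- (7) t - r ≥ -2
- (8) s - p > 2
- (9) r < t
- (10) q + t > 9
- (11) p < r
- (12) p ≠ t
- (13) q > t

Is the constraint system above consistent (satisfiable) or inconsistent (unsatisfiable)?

Unsatisfiable

Constraints 4, 9, 11, and 13 give q < p, p < r, r < t, t < q. Chaining: q < p < r < t < q, which forces q < q — impossible.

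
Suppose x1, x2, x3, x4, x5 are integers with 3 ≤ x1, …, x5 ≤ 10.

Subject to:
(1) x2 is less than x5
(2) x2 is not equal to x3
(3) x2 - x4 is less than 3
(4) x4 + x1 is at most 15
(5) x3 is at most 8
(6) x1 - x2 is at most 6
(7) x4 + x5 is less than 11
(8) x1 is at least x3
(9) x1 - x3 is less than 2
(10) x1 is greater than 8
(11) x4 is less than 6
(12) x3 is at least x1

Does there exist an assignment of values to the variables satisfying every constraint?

Unsatisfiable

From constraint 10: x1 ≥ 9. From constraints 5 and 12: x1 ≤ x3 and x3 ≤ 8, so x1 ≤ 8. But 8 < 9, so no value of x1 works.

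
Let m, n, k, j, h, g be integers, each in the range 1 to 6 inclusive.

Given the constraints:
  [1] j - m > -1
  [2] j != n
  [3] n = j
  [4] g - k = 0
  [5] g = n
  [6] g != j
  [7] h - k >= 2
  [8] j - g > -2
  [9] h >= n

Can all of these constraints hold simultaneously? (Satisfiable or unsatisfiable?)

From constraints 3 and 5, g = n = j, so g = j. But constraint 6 says g ≠ j. Contradiction.

Unsatisfiable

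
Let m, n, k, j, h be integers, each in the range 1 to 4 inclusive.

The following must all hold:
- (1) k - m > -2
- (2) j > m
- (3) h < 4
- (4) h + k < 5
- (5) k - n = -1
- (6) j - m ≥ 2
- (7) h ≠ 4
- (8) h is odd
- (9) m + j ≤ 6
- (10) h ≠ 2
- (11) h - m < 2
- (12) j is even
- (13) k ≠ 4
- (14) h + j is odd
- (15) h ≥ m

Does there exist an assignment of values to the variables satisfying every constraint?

Setting (m, n, k, j, h) = (1, 3, 2, 4, 1) satisfies everything: constraint 1: k - m = 1; constraint 4: h + k = 3, and the others follow.

Satisfiable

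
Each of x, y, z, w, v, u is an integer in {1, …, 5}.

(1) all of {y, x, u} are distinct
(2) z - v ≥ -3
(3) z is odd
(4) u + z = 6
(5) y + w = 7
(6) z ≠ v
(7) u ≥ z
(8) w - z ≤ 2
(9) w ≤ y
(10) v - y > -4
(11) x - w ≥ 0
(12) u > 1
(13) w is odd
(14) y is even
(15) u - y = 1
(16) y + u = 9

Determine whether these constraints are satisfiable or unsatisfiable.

Satisfiable

Try x = 3, y = 4, z = 1, w = 3, v = 3, u = 5.
Check constraint 2: z - v = -2; constraint 4: u + z = 6. The remaining constraints are straightforward to verify.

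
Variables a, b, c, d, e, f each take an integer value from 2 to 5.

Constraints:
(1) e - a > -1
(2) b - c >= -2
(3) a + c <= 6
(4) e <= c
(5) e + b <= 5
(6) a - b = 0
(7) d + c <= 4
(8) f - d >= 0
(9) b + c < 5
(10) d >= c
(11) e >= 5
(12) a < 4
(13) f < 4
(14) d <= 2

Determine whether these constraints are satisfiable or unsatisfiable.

Unsatisfiable

From constraints 4 and 11: c ≥ e and e ≥ 5, so c ≥ 5. From constraints 10 and 14: c ≤ d and d ≤ 2, so c ≤ 2. But 2 < 5, so no value of c works.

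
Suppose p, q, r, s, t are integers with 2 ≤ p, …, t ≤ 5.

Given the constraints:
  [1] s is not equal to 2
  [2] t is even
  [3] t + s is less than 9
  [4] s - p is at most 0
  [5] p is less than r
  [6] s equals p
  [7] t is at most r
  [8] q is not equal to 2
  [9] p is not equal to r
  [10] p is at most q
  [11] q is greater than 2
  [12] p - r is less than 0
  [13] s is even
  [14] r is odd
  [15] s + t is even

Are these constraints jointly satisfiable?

Satisfiable

Setting (p, q, r, s, t) = (4, 4, 5, 4, 4) satisfies everything: constraint 3: t + s = 8; constraint 4: s - p = 0; constraint 12: p - r = -1, and the others follow.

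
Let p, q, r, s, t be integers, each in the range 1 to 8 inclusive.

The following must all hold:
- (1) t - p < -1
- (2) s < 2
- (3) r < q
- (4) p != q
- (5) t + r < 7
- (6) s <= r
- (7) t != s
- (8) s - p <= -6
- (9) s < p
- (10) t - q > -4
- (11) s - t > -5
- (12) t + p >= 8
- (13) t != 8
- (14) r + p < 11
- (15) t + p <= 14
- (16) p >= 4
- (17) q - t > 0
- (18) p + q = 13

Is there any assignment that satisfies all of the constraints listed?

Satisfiable

The assignment p = 7, q = 6, r = 1, s = 1, t = 4 works:
  constraint 1 holds since t - p = -3.
  constraint 5 holds since t + r = 5.
  constraint 8 holds since s - p = -6.
The rest check out directly.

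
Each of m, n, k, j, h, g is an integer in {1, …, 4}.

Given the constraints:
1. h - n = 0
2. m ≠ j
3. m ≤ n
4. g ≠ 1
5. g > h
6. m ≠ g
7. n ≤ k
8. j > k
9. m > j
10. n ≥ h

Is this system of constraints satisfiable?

Unsatisfiable

Constraints 3, 7, 8, and 9 give m ≤ n, n ≤ k, k < j, j < m. Chaining: m ≤ n ≤ k < j < m, which forces m < m — impossible.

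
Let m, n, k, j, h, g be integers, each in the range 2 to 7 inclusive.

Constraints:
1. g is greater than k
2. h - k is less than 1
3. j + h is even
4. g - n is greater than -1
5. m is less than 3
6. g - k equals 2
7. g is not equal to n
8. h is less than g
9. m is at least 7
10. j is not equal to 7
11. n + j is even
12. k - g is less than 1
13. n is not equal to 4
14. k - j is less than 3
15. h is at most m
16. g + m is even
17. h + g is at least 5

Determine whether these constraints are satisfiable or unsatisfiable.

Unsatisfiable

From constraint 9: m ≥ 7. From constraint 5: m ≤ 2. But 2 < 7, so no value of m works.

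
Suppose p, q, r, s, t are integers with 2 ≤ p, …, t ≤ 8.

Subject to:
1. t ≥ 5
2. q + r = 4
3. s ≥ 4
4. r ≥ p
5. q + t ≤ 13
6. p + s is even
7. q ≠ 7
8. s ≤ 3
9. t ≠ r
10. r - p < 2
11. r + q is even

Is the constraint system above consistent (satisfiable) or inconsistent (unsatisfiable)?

From constraint 3: s ≥ 4. From constraint 8: s ≤ 3. But 3 < 4, so no value of s works.

Unsatisfiable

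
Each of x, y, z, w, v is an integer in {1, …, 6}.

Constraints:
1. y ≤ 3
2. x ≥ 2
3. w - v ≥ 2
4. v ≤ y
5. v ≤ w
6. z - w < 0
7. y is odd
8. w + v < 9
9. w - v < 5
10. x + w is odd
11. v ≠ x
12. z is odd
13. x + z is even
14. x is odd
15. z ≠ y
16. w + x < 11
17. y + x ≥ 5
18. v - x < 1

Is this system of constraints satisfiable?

Setting (x, y, z, w, v) = (3, 3, 5, 6, 2) satisfies everything: constraint 3: w - v = 4; constraint 6: z - w = -1, and the others follow.

Satisfiable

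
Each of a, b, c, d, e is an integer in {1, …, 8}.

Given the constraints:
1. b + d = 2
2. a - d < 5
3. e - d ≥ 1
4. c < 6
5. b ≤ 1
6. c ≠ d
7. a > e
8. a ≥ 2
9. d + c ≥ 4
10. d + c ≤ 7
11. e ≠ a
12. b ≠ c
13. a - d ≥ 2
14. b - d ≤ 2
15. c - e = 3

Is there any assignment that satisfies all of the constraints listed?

One satisfying assignment is a = 4, b = 1, c = 5, d = 1, e = 2.
For the less obvious constraints — constraint 1: b + d = 2; constraint 2: a - d = 3 — and the others hold by inspection.

Satisfiable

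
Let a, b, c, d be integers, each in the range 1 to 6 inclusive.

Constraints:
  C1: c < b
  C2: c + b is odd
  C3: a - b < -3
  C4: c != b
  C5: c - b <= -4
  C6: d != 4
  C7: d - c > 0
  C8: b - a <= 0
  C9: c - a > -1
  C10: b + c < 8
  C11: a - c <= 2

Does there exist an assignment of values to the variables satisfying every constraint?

Constraints 5, 8, and 11 give c − a ≥ -2, a − b ≥ 0, b − c ≥ 4.
Adding all 3 inequalities: the left sides telescope to 0, and the right sides sum to (-2) + 0 + 4 = 2. So 0 ≥ 2, which is false.

Unsatisfiable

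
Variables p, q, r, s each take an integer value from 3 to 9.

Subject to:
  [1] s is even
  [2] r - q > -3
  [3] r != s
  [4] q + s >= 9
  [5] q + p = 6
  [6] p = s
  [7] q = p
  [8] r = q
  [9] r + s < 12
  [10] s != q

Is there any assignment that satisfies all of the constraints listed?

From constraints 6, 7, and 8, r = q = p = s, so r = s. But constraint 3 says r ≠ s. Contradiction.

Unsatisfiable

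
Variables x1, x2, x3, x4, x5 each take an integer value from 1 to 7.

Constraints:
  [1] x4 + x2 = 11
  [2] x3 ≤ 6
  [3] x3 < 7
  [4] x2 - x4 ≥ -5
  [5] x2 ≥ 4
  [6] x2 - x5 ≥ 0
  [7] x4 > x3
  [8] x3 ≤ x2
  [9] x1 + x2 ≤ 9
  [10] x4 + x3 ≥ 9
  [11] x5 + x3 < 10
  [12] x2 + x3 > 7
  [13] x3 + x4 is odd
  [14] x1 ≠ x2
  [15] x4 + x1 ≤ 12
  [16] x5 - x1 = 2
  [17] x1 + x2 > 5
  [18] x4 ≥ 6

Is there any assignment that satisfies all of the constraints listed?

Satisfiable

Take x1 = 2, x2 = 4, x3 = 4, x4 = 7, x5 = 4. Then constraint 1: x4 + x2 = 11; constraint 4: x2 - x4 = -3; constraint 6: x2 - x5 = 0, and every other listed constraint is also met.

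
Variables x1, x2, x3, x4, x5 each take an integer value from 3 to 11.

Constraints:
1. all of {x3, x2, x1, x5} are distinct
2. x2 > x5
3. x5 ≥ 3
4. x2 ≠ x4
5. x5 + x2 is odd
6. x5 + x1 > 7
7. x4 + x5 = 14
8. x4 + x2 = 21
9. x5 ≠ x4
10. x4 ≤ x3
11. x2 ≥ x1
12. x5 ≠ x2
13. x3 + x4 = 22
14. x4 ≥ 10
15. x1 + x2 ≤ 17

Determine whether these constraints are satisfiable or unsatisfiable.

Take x1 = 6, x2 = 10, x3 = 11, x4 = 11, x5 = 3. Then constraint 6: x5 + x1 = 9; constraint 7: x4 + x5 = 14; constraint 8: x4 + x2 = 21, and every other listed constraint is also met.

Satisfiable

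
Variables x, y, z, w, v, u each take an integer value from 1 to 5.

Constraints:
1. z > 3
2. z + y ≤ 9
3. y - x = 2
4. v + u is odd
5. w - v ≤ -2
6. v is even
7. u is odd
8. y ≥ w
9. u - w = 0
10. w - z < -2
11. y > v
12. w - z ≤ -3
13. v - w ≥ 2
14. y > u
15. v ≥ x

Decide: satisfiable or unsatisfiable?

Satisfiable

Take x = 3, y = 5, z = 4, w = 1, v = 4, u = 1. Then constraint 2: z + y = 9; constraint 3: y - x = 2; constraint 5: w - v = -3, and every other listed constraint is also met.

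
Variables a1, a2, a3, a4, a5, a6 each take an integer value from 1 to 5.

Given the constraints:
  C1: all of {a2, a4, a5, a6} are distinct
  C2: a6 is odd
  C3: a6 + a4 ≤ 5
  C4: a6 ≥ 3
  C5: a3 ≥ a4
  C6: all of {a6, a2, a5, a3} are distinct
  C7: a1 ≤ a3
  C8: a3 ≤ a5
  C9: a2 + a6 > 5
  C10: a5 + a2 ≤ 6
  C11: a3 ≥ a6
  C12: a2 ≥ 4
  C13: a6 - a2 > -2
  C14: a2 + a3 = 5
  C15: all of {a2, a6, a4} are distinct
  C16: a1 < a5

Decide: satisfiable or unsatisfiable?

From constraint 12: a2 ≥ 4. From constraints 4 and 11: a3 ≥ a6 ≥ 3. Hence a2 + a3 ≥ 7. But constraint 14 requires a2 + a3 = 5, and 5 < 7. Contradiction.

Unsatisfiable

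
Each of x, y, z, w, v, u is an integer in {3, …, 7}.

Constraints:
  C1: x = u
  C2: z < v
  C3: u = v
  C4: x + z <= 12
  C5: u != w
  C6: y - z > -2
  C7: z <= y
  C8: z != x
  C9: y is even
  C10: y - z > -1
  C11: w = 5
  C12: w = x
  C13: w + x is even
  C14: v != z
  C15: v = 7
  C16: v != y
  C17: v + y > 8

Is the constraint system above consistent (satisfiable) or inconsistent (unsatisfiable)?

Unsatisfiable

Constraint 11 fixes w = 5 and constraint 15 fixes v = 7. Constraints 1, 3, and 12 give w = x = u = v, so w = v. But 5 ≠ 7 — contradiction.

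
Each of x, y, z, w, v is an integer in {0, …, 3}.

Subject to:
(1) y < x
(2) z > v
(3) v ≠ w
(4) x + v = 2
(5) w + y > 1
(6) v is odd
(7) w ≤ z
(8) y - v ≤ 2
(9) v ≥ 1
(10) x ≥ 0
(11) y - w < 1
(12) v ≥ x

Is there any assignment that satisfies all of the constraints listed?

Satisfiable

Setting (x, y, z, w, v) = (1, 0, 3, 2, 1) satisfies everything: constraint 4: x + v = 2; constraint 5: w + y = 2; constraint 8: y - v = -1, and the others follow.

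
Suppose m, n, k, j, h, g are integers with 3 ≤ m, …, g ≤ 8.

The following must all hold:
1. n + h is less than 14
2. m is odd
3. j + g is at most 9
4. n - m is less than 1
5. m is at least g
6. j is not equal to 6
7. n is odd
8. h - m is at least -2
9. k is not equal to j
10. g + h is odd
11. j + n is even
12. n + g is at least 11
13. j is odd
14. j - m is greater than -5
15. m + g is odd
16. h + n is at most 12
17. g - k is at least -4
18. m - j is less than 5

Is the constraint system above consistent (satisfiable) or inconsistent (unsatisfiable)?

Take m = 7, n = 7, k = 6, j = 5, h = 5, g = 4. Then constraint 1: n + h = 12; constraint 3: j + g = 9, and every other listed constraint is also met.

Satisfiable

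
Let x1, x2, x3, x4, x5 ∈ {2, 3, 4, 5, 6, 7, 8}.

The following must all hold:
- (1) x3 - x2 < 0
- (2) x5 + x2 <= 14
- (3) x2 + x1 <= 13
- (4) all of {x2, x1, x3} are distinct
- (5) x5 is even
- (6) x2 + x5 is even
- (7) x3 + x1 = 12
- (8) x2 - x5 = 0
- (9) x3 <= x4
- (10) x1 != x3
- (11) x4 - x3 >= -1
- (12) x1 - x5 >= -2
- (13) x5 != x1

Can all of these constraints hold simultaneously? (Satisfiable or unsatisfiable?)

Satisfiable

One satisfying assignment is x1 = 7, x2 = 6, x3 = 5, x4 = 5, x5 = 6.
For the less obvious constraints — constraint 1: x3 - x2 = -1; constraint 2: x5 + x2 = 12 — and the others hold by inspection.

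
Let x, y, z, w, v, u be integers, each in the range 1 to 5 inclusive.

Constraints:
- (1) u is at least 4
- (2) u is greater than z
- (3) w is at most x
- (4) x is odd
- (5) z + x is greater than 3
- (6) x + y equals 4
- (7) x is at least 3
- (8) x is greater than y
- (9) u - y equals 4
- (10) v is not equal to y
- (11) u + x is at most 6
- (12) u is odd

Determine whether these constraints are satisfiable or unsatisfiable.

Unsatisfiable

From constraint 1: u ≥ 4. From constraint 7: x ≥ 3. Hence u + x ≥ 7. But constraint 11 requires u + x ≤ 6, and 6 < 7. Contradiction.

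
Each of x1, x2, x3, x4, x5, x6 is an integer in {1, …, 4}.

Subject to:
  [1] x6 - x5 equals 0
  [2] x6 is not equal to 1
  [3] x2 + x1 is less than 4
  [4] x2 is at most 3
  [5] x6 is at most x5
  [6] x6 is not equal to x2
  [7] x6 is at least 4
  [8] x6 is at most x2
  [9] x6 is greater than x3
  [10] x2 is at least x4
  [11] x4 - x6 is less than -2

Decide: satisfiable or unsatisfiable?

From constraints 7 and 8: x2 ≥ x6 and x6 ≥ 4, so x2 ≥ 4. From constraint 4: x2 ≤ 3. But 3 < 4, so no value of x2 works.

Unsatisfiable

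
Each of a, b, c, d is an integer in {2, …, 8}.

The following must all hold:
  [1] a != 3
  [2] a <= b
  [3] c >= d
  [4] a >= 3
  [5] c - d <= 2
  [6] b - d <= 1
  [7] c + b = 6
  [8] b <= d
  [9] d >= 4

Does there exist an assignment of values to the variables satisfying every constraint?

Unsatisfiable

From constraints 3 and 9: c ≥ d ≥ 4. From constraints 2 and 4: b ≥ a ≥ 3. Hence c + b ≥ 7. But constraint 7 requires c + b = 6, and 6 < 7. Contradiction.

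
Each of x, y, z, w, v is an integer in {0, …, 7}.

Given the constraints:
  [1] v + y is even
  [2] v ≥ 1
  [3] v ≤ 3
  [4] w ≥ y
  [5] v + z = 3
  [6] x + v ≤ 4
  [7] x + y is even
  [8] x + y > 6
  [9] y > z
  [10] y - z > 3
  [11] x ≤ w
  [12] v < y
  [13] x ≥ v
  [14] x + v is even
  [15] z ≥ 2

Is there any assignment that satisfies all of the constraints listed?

Satisfiable

One satisfying assignment is x = 1, y = 7, z = 2, w = 7, v = 1.
For the less obvious constraints — constraint 5: v + z = 3; constraint 6: x + v = 2; constraint 8: x + y = 8 — and the others hold by inspection.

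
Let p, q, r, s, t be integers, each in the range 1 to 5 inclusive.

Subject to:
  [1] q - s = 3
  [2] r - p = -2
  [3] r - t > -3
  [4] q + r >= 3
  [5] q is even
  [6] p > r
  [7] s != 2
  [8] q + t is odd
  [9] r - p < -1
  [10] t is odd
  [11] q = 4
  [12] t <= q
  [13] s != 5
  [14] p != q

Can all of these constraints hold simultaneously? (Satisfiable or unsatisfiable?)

Satisfiable

Try p = 3, q = 4, r = 1, s = 1, t = 1.
Check constraint 1: q - s = 3; constraint 2: r - p = -2. The remaining constraints are straightforward to verify.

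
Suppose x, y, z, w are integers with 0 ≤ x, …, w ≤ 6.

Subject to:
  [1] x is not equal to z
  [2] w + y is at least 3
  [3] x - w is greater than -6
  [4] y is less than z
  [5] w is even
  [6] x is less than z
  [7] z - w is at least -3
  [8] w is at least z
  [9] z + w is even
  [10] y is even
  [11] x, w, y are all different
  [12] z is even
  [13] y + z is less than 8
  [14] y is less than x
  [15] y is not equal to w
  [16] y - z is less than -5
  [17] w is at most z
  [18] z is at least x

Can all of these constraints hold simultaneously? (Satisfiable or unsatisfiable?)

Satisfiable

Setting (x, y, z, w) = (1, 0, 6, 6) satisfies everything: constraint 2: w + y = 6; constraint 3: x - w = -5; constraint 7: z - w = 0, and the others follow.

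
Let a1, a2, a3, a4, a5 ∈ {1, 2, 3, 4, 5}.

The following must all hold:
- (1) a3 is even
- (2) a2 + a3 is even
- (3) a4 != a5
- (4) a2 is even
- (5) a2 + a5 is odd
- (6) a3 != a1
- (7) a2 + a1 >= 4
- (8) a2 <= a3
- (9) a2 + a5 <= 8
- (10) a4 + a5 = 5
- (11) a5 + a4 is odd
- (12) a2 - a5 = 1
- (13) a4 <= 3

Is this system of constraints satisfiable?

Take a1 = 2, a2 = 4, a3 = 4, a4 = 2, a5 = 3. Then constraint 7: a2 + a1 = 6; constraint 9: a2 + a5 = 7, and every other listed constraint is also met.

Satisfiable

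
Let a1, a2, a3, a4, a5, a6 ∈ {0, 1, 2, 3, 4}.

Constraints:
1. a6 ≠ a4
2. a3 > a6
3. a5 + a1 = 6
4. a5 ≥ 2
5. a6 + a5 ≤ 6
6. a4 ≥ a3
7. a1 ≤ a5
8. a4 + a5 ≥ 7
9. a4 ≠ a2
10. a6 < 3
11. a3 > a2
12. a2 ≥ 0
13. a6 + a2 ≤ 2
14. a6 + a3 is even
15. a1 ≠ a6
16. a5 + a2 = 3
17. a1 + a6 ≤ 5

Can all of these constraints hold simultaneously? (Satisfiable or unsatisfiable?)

Satisfiable

Setting (a1, a2, a3, a4, a5, a6) = (3, 0, 2, 4, 3, 0) satisfies everything: constraint 3: a5 + a1 = 6; constraint 5: a6 + a5 = 3; constraint 8: a4 + a5 = 7, and the others follow.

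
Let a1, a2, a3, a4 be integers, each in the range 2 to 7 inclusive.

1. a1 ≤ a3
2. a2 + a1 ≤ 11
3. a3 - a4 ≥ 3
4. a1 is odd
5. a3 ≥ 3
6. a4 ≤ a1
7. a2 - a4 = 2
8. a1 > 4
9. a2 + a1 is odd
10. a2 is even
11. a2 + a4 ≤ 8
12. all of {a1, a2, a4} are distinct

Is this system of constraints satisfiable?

One satisfying assignment is a1 = 7, a2 = 4, a3 = 7, a4 = 2.
For the less obvious constraints — constraint 2: a2 + a1 = 11; constraint 3: a3 - a4 = 5; constraint 7: a2 - a4 = 2 — and the others hold by inspection.

Satisfiable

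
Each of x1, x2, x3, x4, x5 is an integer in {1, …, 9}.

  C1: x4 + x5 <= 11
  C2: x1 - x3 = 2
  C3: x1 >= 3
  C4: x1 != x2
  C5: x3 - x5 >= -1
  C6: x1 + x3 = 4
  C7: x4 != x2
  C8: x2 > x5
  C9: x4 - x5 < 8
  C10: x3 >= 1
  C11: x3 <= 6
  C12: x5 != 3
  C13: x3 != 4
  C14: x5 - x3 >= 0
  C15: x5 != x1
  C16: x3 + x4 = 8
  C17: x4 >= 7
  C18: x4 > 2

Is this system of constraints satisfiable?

Satisfiable

Setting (x1, x2, x3, x4, x5) = (3, 4, 1, 7, 2) satisfies everything: constraint 1: x4 + x5 = 9; constraint 2: x1 - x3 = 2; constraint 5: x3 - x5 = -1, and the others follow.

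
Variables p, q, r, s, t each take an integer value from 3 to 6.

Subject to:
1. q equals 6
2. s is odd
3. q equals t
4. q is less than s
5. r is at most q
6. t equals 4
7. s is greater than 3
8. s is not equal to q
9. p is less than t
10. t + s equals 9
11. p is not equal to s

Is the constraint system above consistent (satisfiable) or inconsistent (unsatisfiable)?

Constraint 1 fixes q = 6 and constraint 6 fixes t = 4, but constraint 3 requires q = t. Since 6 ≠ 4, contradiction.

Unsatisfiable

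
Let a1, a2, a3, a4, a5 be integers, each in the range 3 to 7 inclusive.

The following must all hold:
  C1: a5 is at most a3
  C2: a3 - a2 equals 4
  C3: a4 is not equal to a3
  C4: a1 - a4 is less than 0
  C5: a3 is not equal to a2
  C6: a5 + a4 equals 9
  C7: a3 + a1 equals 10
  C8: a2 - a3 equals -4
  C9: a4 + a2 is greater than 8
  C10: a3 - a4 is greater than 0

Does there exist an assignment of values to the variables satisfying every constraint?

One satisfying assignment is a1 = 3, a2 = 3, a3 = 7, a4 = 6, a5 = 3.
For the less obvious constraints — constraint 2: a3 - a2 = 4; constraint 4: a1 - a4 = -3; constraint 6: a5 + a4 = 9 — and the others hold by inspection.

Satisfiable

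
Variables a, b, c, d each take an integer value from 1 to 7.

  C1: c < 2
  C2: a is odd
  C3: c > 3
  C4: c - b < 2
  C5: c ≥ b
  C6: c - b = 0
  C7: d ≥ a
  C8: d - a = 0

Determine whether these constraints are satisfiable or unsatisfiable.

Unsatisfiable

From constraint 3: c ≥ 4. From constraint 1: c ≤ 1. But 1 < 4, so no value of c works.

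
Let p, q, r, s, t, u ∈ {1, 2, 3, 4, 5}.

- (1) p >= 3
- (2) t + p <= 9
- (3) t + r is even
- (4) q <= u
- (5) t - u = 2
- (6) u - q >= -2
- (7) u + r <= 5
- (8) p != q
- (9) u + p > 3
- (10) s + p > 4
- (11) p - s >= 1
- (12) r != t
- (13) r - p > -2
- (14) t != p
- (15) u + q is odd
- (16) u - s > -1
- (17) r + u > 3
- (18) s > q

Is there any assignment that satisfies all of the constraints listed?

Try p = 3, q = 1, r = 2, s = 2, t = 4, u = 2.
Check constraint 2: t + p = 7; constraint 5: t - u = 2. The remaining constraints are straightforward to verify.

Satisfiable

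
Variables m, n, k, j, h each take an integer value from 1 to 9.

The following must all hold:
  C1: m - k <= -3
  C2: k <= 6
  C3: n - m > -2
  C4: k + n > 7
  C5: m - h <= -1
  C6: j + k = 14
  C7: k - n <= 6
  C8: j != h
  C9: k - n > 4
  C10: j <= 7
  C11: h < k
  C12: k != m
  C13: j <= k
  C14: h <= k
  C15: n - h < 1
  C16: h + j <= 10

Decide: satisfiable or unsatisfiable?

From constraint 10: j ≤ 7. From constraint 2: k ≤ 6. Hence j + k ≤ 13. But constraint 6 requires j + k = 14, and 14 > 13. Contradiction.

Unsatisfiable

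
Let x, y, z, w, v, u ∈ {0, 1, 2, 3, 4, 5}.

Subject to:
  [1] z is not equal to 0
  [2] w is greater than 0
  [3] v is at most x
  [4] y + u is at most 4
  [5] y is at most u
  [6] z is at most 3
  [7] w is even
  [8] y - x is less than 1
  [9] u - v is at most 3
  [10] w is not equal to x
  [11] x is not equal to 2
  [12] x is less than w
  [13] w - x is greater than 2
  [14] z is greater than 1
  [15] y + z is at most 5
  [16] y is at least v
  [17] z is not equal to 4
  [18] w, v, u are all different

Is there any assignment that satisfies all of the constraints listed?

The assignment x = 1, y = 1, z = 2, w = 4, v = 1, u = 3 works:
  constraint 4 holds since y + u = 4.
  constraint 8 holds since y - x = 0.
  constraint 9 holds since u - v = 2.
The rest check out directly.

Satisfiable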